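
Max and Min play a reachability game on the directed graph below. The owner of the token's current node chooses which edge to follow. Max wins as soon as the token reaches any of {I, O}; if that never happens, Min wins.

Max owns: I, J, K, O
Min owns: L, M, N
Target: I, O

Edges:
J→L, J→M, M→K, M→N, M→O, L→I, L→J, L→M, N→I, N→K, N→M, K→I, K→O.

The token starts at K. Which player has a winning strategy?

Max

A0 = {I, O}
A1: add {K} — K (Max) has K→I.
A2 = A1; e.g. J (Max) has no edge into A1. Fixed point.
K ∈ A1, so Max can force the target.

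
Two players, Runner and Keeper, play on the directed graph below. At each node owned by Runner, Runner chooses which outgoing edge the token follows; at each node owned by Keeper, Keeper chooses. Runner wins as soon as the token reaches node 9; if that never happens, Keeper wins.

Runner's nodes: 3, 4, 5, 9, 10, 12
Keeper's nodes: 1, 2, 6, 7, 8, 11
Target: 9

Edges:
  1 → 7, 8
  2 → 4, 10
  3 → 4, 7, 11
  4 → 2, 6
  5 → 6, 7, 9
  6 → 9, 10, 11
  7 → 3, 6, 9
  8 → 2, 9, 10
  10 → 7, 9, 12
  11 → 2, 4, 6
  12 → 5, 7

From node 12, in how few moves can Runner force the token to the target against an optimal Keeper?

A0 = {9}
A1: add {5, 10} — 5 (Runner) has 5→9; 10 (Runner) has 10→9.
A2: add {12} — 12 (Runner) has 12→5.
A3 = A2; e.g. 1 (Keeper) can still go to 7. Fixed point.
12 enters the attractor at level 2, so Runner can force the target in 2 moves from there.

2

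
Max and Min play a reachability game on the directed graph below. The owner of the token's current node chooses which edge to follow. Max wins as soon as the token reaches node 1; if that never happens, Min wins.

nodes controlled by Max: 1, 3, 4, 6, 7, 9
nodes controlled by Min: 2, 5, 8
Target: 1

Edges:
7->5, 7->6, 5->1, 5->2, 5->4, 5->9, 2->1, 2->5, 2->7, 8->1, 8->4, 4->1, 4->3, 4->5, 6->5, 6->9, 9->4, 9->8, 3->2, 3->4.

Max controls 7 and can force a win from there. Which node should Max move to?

6

A0 = {1}
A1: add {4} — 4 (Max) has 4→1.
A2: add {3, 8, 9} — 3 (Max) has 3→4; 8 (Min): all of {1, 4} already in; 9 (Max) has 9→4.
A3: add {6} — 6 (Max) has 6→9.
A4: add {7} — 7 (Max) has 7→6.
A5 = A4; e.g. 2 (Min) can still go to 5. Fixed point.
From 7, successor 6 is in the attractor (rank 3); the other successor 5 is not.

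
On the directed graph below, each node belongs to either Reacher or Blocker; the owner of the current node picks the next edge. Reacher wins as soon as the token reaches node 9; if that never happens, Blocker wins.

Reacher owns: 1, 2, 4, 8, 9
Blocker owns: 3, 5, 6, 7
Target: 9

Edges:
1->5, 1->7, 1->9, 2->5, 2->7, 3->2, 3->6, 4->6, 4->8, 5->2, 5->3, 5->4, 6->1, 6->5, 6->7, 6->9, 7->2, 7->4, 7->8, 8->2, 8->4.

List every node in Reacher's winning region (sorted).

1, 9

A0 = {9}
A1: add {1} — 1 (Reacher) has 1→9.
A2 = A1; e.g. 2 (Reacher) has no edge into A1. Fixed point.
Reacher's winning region = {1, 9}.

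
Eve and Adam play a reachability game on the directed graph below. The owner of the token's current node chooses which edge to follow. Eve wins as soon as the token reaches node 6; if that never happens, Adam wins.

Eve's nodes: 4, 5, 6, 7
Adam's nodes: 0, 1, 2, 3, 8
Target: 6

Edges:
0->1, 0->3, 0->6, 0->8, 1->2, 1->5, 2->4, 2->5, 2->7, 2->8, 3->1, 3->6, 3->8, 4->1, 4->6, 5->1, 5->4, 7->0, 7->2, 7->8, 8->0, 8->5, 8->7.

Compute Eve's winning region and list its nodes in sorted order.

4, 5, 6

A0 = {6}
A1: add {4} — 4 (Eve) has 4→6.
A2: add {5} — 5 (Eve) has 5→4.
A3 = A2; e.g. 0 (Adam) can still go to 1. Fixed point.
Eve's winning region = {4, 5, 6}.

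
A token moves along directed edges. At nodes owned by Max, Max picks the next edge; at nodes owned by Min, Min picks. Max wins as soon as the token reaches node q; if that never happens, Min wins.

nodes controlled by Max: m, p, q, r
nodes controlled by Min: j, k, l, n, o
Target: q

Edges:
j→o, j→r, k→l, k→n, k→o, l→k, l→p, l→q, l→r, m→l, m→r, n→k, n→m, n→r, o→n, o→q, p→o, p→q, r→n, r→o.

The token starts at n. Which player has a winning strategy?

A0 = {q}
A1: add {p} — p (Max) has p→q.
A2 = A1; e.g. j (Min) can still go to o. Fixed point.
n never enters the attractor, so Min can avoid the target forever.

Min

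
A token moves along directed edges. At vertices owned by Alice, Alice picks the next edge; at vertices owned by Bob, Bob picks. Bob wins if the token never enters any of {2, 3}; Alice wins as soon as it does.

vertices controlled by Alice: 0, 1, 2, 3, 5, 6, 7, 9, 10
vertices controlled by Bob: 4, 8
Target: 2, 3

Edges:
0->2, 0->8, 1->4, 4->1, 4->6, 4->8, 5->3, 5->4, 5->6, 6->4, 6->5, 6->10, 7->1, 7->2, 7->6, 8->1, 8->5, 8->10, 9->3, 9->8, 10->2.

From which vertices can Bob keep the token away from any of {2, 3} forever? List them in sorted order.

1, 4, 8

A0 = {2, 3}
A1: add {0, 5, 7, 9, 10} — 0 (Alice) has 0→2; 5 (Alice) has 5→3; 7 (Alice) has 7→2; 9 (Alice) has 9→3; 10 (Alice) has 10→2.
A2: add {6} — 6 (Alice) has 6→5.
A3 = A2; e.g. 1 (Alice) has no edge into A2. Fixed point.
Alice's attractor = {0, 2, 3, 5, 6, 7, 9, 10}; Bob avoids the target exactly from the complement.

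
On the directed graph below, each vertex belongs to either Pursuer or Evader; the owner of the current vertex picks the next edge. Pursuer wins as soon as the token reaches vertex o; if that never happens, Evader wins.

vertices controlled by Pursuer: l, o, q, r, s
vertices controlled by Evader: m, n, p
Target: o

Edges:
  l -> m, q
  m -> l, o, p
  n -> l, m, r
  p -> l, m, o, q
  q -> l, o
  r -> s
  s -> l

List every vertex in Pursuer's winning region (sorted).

A0 = {o}
A1: add {q} — q (Pursuer) has q→o.
A2: add {l} — l (Pursuer) has l→q.
A3: add {s} — s (Pursuer) has s→l.
A4: add {r} — r (Pursuer) has r→s.
A5 = A4; e.g. m (Evader) can still go to p. Fixed point.
Pursuer's winning region = {l, o, q, r, s}.

l, o, q, r, s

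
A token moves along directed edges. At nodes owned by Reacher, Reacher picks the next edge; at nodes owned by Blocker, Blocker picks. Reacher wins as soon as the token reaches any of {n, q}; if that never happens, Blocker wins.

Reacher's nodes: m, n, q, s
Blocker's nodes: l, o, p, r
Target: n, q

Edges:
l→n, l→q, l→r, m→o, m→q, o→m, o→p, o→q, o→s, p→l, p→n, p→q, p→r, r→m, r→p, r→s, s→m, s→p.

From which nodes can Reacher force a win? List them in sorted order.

A0 = {n, q}
A1: add {m} — m (Reacher) has m→q.
A2: add {s} — s (Reacher) has s→m.
A3 = A2; e.g. l (Blocker) can still go to r. Fixed point.
Reacher's winning region = {m, n, q, s}.

m, n, q, s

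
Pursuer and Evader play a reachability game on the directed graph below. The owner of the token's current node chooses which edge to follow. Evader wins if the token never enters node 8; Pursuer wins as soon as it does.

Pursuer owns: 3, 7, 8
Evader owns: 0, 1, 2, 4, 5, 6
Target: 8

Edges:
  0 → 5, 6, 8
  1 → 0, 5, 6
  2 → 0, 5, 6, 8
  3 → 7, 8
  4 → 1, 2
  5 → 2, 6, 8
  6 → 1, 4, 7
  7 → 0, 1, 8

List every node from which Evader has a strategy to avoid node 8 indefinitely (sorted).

A0 = {8}
A1: add {3, 7} — 3 (Pursuer) has 3→8; 7 (Pursuer) has 7→8.
A2 = A1; e.g. 0 (Evader) can still go to 5. Fixed point.
Pursuer's attractor = {3, 7, 8}; Evader avoids the target exactly from the complement.

0, 1, 2, 4, 5, 6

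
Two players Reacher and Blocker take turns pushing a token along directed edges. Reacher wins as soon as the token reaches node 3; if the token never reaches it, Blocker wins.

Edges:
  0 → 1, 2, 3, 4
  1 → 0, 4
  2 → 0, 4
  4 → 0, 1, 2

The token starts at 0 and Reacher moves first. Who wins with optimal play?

Track states (vertex, player-to-move).
A0 = {(3,Reacher), (3,Blocker)}
A1: add {(0,Reacher)}.
(0,Reacher) ∈ A1 ⇒ Reacher forces the target.

Reacher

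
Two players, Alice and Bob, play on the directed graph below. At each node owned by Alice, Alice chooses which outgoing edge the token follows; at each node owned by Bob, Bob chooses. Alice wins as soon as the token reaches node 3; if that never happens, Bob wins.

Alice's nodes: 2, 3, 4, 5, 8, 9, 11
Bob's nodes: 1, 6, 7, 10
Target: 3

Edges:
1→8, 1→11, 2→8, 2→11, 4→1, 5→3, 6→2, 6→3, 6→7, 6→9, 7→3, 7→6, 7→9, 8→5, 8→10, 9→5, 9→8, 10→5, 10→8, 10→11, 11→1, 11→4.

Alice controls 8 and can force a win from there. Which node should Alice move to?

A0 = {3}
A1: add {5} — 5 (Alice) has 5→3.
A2: add {8, 9} — 8 (Alice) has 8→5; 9 (Alice) has 9→5.
A3: add {2} — 2 (Alice) has 2→8.
A4 = A3; e.g. 1 (Bob) can still go to 11. Fixed point.
From 8, successor 5 is in the attractor (rank 1); the other successor 10 is not.

5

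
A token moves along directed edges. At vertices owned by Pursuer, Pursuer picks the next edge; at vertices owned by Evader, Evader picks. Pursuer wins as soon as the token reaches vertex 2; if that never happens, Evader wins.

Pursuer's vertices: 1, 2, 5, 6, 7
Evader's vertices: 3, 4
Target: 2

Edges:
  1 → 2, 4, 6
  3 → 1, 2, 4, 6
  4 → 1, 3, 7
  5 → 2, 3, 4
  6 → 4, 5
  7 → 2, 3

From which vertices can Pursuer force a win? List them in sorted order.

A0 = {2}
A1: add {1, 5, 7} — 1 (Pursuer) has 1→2; 5 (Pursuer) has 5→2; 7 (Pursuer) has 7→2.
A2: add {6} — 6 (Pursuer) has 6→5.
A3 = A2; e.g. 3 (Evader) can still go to 4. Fixed point.
Pursuer's winning region = {1, 2, 5, 6, 7}.

1, 2, 5, 6, 7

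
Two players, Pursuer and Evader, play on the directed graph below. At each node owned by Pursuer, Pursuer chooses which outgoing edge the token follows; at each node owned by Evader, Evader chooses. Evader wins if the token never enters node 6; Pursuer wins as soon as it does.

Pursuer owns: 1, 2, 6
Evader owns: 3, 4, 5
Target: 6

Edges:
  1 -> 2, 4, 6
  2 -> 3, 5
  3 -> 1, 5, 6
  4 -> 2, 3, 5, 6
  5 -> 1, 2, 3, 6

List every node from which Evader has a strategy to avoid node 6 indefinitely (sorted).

2, 3, 4, 5

A0 = {6}
A1: add {1} — 1 (Pursuer) has 1→6.
A2 = A1; e.g. 2 (Pursuer) has no edge into A1. Fixed point.
Pursuer's attractor = {1, 6}; Evader avoids the target exactly from the complement.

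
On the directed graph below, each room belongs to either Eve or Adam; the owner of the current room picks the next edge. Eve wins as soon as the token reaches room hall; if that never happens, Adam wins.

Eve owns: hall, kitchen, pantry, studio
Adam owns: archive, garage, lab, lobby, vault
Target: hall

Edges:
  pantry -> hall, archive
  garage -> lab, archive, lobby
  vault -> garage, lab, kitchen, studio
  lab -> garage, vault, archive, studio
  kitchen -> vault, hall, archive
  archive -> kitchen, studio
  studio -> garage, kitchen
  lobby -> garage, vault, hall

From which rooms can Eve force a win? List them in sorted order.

archive, hall, kitchen, pantry, studio

A0 = {hall}
A1: add {kitchen, pantry} — pantry (Eve) has pantry→hall; kitchen (Eve) has kitchen→hall.
A2: add {studio} — studio (Eve) has studio→kitchen.
A3: add {archive} — archive (Adam): all of {kitchen, studio} already in.
A4 = A3; e.g. garage (Adam) can still go to lab. Fixed point.
Eve's winning region = {archive, hall, kitchen, pantry, studio}.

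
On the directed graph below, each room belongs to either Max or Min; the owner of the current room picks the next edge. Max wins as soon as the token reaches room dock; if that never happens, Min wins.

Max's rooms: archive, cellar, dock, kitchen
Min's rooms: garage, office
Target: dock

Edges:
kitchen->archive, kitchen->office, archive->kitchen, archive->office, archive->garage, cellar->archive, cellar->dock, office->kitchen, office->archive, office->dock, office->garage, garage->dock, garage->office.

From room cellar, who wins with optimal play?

A0 = {dock}
A1: add {cellar} — cellar (Max) has cellar→dock.
A2 = A1; e.g. kitchen (Max) has no edge into A1. Fixed point.
cellar ∈ A1, so Max can force the target.

Max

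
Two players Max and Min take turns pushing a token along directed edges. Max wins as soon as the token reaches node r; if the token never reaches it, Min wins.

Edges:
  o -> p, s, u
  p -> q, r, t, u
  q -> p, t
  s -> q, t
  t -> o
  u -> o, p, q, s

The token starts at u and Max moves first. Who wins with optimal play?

Track states (vertex, player-to-move).
A0 = {(r,Max), (r,Min)}
A1: add {(p,Max)}.
A2 = A1; e.g. (o,Max) stays out. (u,Max) never enters ⇒ Min avoids the target.

Min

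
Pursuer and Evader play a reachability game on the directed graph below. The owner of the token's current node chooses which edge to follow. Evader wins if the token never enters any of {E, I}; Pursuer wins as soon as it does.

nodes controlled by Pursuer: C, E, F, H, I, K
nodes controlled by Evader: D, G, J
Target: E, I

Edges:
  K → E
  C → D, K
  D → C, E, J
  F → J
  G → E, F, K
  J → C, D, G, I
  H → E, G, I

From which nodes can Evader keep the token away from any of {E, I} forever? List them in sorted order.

A0 = {E, I}
A1: add {H, K} — H (Pursuer) has H→E; K (Pursuer) has K→E.
A2: add {C} — C (Pursuer) has C→K.
A3 = A2; e.g. D (Evader) can still go to J. Fixed point.
Pursuer's attractor = {C, E, H, I, K}; Evader avoids the target exactly from the complement.

D, F, G, J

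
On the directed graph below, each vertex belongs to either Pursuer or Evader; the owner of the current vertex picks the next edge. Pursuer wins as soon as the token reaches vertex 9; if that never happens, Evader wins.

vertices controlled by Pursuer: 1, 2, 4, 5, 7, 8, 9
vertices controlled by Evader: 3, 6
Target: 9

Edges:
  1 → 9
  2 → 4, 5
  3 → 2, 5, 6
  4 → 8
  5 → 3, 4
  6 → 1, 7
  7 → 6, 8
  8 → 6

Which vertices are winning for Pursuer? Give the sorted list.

1, 9

A0 = {9}
A1: add {1} — 1 (Pursuer) has 1→9.
A2 = A1; e.g. 2 (Pursuer) has no edge into A1. Fixed point.
Pursuer's winning region = {1, 9}.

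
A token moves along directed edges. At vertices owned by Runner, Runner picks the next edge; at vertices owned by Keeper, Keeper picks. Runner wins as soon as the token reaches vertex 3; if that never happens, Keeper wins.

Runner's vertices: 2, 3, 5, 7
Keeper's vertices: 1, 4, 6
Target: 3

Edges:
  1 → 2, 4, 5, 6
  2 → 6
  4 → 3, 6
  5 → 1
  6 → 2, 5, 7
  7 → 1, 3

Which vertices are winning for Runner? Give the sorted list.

A0 = {3}
A1: add {7} — 7 (Runner) has 7→3.
A2 = A1; e.g. 1 (Keeper) can still go to 2. Fixed point.
Runner's winning region = {3, 7}.

3, 7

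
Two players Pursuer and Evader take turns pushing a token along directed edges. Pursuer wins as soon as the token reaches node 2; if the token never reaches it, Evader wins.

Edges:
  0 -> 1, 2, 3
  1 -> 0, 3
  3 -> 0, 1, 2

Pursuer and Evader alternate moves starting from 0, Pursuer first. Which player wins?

Pursuer

Track states (vertex, player-to-move).
A0 = {(2,Pursuer), (2,Evader)}
A1: add {(0,Pursuer), (3,Pursuer)}.
(0,Pursuer) ∈ A1 ⇒ Pursuer forces the target.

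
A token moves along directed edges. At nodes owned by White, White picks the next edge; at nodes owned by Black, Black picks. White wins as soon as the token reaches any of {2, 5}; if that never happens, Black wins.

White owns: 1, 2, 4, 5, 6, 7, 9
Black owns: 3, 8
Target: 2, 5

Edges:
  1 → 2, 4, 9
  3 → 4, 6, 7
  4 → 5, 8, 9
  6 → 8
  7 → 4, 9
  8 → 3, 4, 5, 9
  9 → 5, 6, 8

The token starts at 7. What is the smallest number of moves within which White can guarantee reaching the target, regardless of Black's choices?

A0 = {2, 5}
A1: add {1, 4, 9} — 1 (White) has 1→2; 4 (White) has 4→5; 9 (White) has 9→5.
A2: add {7} — 7 (White) has 7→4.
A3 = A2; e.g. 3 (Black) can still go to 6. Fixed point.
7 enters the attractor at level 2, so White can force the target in 2 moves from there.

2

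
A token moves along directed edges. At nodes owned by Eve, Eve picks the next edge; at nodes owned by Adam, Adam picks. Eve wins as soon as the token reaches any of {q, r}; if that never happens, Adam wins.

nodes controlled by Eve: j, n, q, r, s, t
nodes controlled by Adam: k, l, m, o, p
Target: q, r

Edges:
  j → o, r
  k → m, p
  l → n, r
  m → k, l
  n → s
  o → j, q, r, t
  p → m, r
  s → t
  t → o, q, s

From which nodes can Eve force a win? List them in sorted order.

j, l, n, o, q, r, s, t

A0 = {q, r}
A1: add {j, t} — j (Eve) has j→r; t (Eve) has t→q.
A2: add {o, s} — o (Adam): all of {j, q, r, t} already in; s (Eve) has s→t.
A3: add {n} — n (Eve) has n→s.
A4: add {l} — l (Adam): all of {n, r} already in.
A5 = A4; e.g. k (Adam) can still go to m. Fixed point.
Eve's winning region = {j, l, n, o, q, r, s, t}.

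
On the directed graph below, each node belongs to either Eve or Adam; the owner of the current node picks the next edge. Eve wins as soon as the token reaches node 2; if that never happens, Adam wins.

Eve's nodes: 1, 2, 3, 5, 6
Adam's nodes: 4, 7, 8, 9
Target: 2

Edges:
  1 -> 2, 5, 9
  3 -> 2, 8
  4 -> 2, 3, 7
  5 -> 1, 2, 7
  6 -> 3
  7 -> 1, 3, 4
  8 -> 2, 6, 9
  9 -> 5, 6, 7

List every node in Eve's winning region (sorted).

1, 2, 3, 5, 6

A0 = {2}
A1: add {1, 3, 5} — 1 (Eve) has 1→2; 3 (Eve) has 3→2; 5 (Eve) has 5→2.
A2: add {6} — 6 (Eve) has 6→3.
A3 = A2; e.g. 4 (Adam) can still go to 7. Fixed point.
Eve's winning region = {1, 2, 3, 5, 6}.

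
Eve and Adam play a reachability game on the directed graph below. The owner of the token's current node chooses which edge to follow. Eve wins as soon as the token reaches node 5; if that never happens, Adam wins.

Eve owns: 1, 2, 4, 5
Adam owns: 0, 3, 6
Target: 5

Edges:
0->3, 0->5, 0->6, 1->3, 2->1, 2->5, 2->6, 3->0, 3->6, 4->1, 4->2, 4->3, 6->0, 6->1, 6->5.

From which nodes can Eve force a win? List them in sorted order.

2, 4, 5

A0 = {5}
A1: add {2} — 2 (Eve) has 2→5.
A2: add {4} — 4 (Eve) has 4→2.
A3 = A2; e.g. 0 (Adam) can still go to 3. Fixed point.
Eve's winning region = {2, 4, 5}.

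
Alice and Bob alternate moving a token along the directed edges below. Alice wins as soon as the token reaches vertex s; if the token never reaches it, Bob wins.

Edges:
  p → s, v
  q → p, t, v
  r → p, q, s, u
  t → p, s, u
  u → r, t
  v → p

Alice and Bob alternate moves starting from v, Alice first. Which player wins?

Bob

Track states (vertex, player-to-move).
A0 = {(s,Alice), (s,Bob)}
A1: add {(p,Alice), (r,Alice), (t,Alice)}.
A2: add {(u,Bob), (v,Bob)}.
A3: add {(q,Alice)}.
A4 = A3; e.g. (p,Bob) stays out. (v,Alice) never enters ⇒ Bob avoids the target.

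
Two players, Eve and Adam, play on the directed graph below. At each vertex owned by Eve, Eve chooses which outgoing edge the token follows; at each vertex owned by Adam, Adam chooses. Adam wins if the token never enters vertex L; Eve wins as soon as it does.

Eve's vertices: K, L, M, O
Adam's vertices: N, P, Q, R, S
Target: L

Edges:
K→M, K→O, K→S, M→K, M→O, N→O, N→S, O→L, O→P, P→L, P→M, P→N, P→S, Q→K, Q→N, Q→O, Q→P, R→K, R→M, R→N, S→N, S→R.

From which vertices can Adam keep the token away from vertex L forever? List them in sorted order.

A0 = {L}
A1: add {O} — O (Eve) has O→L.
A2: add {K, M} — K (Eve) has K→O; M (Eve) has M→O.
A3 = A2; e.g. N (Adam) can still go to S. Fixed point.
Eve's attractor = {K, L, M, O}; Adam avoids the target exactly from the complement.

N, P, Q, R, S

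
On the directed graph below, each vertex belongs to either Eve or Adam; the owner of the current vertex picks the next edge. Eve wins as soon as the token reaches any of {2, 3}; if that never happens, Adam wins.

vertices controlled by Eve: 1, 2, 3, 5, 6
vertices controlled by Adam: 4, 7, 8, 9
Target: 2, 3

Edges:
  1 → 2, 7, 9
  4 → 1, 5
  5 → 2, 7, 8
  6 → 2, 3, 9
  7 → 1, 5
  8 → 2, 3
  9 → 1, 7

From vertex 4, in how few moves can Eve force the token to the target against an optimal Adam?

A0 = {2, 3}
A1: add {1, 5, 6, 8} — 1 (Eve) has 1→2; 5 (Eve) has 5→2; 6 (Eve) has 6→2; 8 (Adam): all of {2, 3} already in.
A2: add {4, 7} — 4 (Adam): all of {1, 5} already in; 7 (Adam): all of {1, 5} already in.
4 enters the attractor at level 2, so Eve can force the target in 2 moves from there.

2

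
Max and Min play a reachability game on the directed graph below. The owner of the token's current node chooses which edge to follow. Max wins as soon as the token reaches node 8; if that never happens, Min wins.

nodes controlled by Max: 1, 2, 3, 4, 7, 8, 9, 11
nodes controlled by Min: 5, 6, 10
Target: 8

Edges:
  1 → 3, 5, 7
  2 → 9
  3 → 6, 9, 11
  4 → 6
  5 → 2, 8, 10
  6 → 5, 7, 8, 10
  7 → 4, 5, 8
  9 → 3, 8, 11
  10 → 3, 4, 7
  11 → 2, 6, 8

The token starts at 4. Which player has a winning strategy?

A0 = {8}
A1: add {7, 9, 11} — 7 (Max) has 7→8; 9 (Max) has 9→8; 11 (Max) has 11→8.
A2: add {1, 2, 3} — 1 (Max) has 1→7; 2 (Max) has 2→9; 3 (Max) has 3→9.
A3 = A2; e.g. 4 (Max) has no edge into A2. Fixed point.
4 never enters the attractor, so Min can avoid the target forever.

Min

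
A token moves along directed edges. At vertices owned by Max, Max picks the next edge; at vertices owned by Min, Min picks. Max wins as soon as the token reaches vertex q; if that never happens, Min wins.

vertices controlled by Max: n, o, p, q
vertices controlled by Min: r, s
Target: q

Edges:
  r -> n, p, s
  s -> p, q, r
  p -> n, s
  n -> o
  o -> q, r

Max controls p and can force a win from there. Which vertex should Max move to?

A0 = {q}
A1: add {o} — o (Max) has o→q.
A2: add {n} — n (Max) has n→o.
A3: add {p} — p (Max) has p→n.
A4 = A3; e.g. r (Min) can still go to s. Fixed point.
From p, successor n is in the attractor (rank 2); the other successor s is not.

n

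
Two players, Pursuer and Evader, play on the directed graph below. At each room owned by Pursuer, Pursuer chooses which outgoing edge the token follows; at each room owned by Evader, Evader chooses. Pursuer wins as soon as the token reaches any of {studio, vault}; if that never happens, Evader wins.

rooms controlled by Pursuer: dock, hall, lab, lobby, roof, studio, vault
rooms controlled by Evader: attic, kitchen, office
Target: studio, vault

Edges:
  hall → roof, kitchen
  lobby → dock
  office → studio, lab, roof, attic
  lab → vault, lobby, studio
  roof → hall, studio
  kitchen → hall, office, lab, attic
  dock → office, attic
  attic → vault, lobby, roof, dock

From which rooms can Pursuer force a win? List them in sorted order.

hall, lab, roof, studio, vault

A0 = {studio, vault}
A1: add {lab, roof} — lab (Pursuer) has lab→vault; roof (Pursuer) has roof→studio.
A2: add {hall} — hall (Pursuer) has hall→roof.
A3 = A2; e.g. lobby (Pursuer) has no edge into A2. Fixed point.
Pursuer's winning region = {hall, lab, roof, studio, vault}.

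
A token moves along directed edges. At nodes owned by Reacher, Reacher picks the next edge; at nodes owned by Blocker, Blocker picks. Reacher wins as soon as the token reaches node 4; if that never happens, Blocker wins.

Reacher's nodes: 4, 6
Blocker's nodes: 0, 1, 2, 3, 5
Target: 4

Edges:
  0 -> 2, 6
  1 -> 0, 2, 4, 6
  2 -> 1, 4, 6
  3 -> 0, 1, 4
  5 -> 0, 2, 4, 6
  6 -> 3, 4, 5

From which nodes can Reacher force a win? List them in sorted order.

4, 6

A0 = {4}
A1: add {6} — 6 (Reacher) has 6→4.
A2 = A1; e.g. 0 (Blocker) can still go to 2. Fixed point.
Reacher's winning region = {4, 6}.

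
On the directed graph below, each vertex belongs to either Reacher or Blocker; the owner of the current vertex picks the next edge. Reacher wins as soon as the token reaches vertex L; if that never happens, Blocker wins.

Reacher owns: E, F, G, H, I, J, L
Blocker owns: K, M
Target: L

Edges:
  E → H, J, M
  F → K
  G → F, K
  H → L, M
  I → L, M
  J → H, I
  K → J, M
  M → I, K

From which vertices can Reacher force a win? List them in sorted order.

A0 = {L}
A1: add {H, I} — H (Reacher) has H→L; I (Reacher) has I→L.
A2: add {E, J} — E (Reacher) has E→H; J (Reacher) has J→H.
A3 = A2; e.g. F (Reacher) has no edge into A2. Fixed point.
Reacher's winning region = {E, H, I, J, L}.

E, H, I, J, L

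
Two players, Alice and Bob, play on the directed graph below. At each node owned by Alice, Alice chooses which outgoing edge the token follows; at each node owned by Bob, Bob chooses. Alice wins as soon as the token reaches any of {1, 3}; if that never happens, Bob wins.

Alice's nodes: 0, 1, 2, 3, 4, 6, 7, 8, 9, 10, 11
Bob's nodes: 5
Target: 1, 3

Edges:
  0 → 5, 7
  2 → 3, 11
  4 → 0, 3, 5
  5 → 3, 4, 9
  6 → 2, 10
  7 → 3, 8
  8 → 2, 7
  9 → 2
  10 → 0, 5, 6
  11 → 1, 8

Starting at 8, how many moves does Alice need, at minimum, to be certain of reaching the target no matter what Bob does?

2

A0 = {1, 3}
A1: add {2, 4, 7, 11} — 2 (Alice) has 2→3; 4 (Alice) has 4→3; 7 (Alice) has 7→3; 11 (Alice) has 11→1.
A2: add {0, 6, 8, 9} — 0 (Alice) has 0→7; 6 (Alice) has 6→2; 8 (Alice) has 8→2; 9 (Alice) has 9→2.
8 enters the attractor at level 2, so Alice can force the target in 2 moves from there.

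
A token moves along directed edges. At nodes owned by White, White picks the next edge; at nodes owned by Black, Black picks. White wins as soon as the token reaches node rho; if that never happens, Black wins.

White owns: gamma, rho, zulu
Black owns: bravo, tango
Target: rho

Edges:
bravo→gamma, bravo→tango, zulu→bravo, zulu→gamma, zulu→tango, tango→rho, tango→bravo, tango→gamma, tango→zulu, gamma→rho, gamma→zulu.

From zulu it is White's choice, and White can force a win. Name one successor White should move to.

A0 = {rho}
A1: add {gamma} — gamma (White) has gamma→rho.
A2: add {zulu} — zulu (White) has zulu→gamma.
A3 = A2; e.g. bravo (Black) can still go to tango. Fixed point.
From zulu, successor gamma is in the attractor (rank 1); the other successors bravo, tango are not.

gamma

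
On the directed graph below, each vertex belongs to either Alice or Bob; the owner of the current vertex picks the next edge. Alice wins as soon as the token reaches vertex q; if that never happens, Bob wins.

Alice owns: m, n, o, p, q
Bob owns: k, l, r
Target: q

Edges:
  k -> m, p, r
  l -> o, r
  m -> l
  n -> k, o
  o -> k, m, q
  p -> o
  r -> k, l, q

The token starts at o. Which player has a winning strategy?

Alice

A0 = {q}
A1: add {o} — o (Alice) has o→q.
o ∈ A1, so Alice can force the target.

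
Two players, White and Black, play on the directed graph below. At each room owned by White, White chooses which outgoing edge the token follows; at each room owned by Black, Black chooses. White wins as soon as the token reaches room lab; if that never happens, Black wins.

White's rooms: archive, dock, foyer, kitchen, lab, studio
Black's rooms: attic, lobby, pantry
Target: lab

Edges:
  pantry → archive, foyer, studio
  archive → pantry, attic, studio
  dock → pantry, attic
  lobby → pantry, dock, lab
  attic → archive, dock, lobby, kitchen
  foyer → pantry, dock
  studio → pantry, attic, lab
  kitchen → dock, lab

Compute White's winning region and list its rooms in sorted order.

A0 = {lab}
A1: add {kitchen, studio} — studio (White) has studio→lab; kitchen (White) has kitchen→lab.
A2: add {archive} — archive (White) has archive→studio.
A3 = A2; e.g. pantry (Black) can still go to foyer. Fixed point.
White's winning region = {archive, kitchen, lab, studio}.

archive, kitchen, lab, studio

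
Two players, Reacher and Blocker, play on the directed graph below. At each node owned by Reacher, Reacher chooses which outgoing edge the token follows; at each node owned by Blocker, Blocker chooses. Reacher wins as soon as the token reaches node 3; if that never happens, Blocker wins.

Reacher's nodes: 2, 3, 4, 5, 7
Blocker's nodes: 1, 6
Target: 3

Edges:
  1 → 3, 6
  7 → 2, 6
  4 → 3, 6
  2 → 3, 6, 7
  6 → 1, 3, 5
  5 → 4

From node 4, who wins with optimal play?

Reacher

A0 = {3}
A1: add {2, 4} — 2 (Reacher) has 2→3; 4 (Reacher) has 4→3.
4 ∈ A1, so Reacher can force the target.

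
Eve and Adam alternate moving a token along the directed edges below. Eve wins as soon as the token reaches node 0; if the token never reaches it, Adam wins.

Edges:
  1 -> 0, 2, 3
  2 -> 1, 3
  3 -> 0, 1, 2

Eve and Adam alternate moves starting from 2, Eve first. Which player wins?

Track states (vertex, player-to-move).
A0 = {(0,Eve), (0,Adam)}
A1: add {(1,Eve), (3,Eve)}.
A2: add {(2,Adam)}.
A3 = A2; e.g. (1,Adam) stays out. (2,Eve) never enters ⇒ Adam avoids the target.

Adam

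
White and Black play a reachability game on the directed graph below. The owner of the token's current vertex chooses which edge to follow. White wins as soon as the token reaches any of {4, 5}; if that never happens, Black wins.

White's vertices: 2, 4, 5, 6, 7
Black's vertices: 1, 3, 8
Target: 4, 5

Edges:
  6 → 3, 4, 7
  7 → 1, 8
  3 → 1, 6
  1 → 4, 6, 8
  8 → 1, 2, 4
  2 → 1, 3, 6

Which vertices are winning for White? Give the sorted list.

A0 = {4, 5}
A1: add {6} — 6 (White) has 6→4.
A2: add {2} — 2 (White) has 2→6.
A3 = A2; e.g. 1 (Black) can still go to 8. Fixed point.
White's winning region = {2, 4, 5, 6}.

2, 4, 5, 6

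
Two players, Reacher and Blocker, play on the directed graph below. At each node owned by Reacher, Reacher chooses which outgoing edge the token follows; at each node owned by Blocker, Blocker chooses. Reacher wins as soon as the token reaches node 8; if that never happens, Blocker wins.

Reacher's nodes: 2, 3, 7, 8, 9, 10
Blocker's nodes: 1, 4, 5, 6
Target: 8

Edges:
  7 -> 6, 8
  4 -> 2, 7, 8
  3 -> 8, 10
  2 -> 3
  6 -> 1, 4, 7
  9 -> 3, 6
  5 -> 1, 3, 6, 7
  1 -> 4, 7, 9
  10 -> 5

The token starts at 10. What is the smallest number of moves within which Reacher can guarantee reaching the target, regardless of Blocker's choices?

7

A0 = {8}
A1: add {3, 7} — 3 (Reacher) has 3→8; 7 (Reacher) has 7→8.
A2: add {2, 9} — 2 (Reacher) has 2→3; 9 (Reacher) has 9→3.
A3: add {4} — 4 (Blocker): all of {2, 7, 8} already in.
A4: add {1} — 1 (Blocker): all of {4, 7, 9} already in.
A5: add {6} — 6 (Blocker): all of {1, 4, 7} already in.
A6: add {5} — 5 (Blocker): all of {1, 3, 6, 7} already in.
A7: add {10} — 10 (Reacher) has 10→5.
A7 = all vertices. Fixed point.
10 enters the attractor at level 7, so Reacher can force the target in 7 moves from there.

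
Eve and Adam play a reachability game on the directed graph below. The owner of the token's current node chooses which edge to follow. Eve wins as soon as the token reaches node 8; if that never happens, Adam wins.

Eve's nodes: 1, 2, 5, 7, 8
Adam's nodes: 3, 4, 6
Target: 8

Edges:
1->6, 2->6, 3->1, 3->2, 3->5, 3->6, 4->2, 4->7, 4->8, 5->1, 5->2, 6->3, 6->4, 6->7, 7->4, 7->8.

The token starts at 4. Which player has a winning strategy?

A0 = {8}
A1: add {7} — 7 (Eve) has 7→8.
A2 = A1; e.g. 1 (Eve) has no edge into A1. Fixed point.
4 never enters the attractor, so Adam can avoid the target forever.

Adam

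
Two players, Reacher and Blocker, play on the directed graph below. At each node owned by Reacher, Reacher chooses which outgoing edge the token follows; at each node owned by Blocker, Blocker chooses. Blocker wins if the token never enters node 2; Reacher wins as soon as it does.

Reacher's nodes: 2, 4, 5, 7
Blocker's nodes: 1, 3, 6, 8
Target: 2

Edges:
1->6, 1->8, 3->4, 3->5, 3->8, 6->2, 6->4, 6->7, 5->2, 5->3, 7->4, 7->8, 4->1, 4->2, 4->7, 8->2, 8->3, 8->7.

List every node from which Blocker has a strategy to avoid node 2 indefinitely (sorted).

A0 = {2}
A1: add {4, 5} — 4 (Reacher) has 4→2; 5 (Reacher) has 5→2.
A2: add {7} — 7 (Reacher) has 7→4.
A3: add {6} — 6 (Blocker): all of {2, 4, 7} already in.
A4 = A3; e.g. 1 (Blocker) can still go to 8. Fixed point.
Reacher's attractor = {2, 4, 5, 6, 7}; Blocker avoids the target exactly from the complement.

1, 3, 8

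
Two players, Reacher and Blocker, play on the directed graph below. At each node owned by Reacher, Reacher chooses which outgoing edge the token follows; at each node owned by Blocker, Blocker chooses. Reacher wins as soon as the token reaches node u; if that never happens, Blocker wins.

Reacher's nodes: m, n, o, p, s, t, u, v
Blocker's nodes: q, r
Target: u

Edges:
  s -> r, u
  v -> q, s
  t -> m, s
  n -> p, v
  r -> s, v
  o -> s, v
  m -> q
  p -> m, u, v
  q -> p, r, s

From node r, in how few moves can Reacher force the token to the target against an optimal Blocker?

3

A0 = {u}
A1: add {p, s} — p (Reacher) has p→u; s (Reacher) has s→u.
A2: add {n, o, t, v} — n (Reacher) has n→p; o (Reacher) has o→s; t (Reacher) has t→s; v (Reacher) has v→s.
A3: add {r} — r (Blocker): all of {s, v} already in.
r enters the attractor at level 3, so Reacher can force the target in 3 moves from there.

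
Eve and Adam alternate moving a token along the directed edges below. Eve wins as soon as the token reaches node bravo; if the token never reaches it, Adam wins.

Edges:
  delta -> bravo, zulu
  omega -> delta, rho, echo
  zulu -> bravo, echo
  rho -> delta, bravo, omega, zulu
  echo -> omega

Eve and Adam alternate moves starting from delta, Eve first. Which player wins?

Track states (vertex, player-to-move).
A0 = {(bravo,Eve), (bravo,Adam)}
A1: add {(delta,Eve), (zulu,Eve), (rho,Eve)}.
(delta,Eve) ∈ A1 ⇒ Eve forces the target.

Eve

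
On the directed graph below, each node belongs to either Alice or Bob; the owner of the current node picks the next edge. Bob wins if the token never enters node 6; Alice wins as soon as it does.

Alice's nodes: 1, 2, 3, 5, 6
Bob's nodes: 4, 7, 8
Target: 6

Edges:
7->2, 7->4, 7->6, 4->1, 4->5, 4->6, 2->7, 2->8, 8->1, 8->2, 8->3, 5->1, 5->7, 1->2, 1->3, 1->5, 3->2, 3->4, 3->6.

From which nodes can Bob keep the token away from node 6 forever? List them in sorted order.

A0 = {6}
A1: add {3} — 3 (Alice) has 3→6.
A2: add {1} — 1 (Alice) has 1→3.
A3: add {5} — 5 (Alice) has 5→1.
A4: add {4} — 4 (Bob): all of {1, 5, 6} already in.
A5 = A4; e.g. 2 (Alice) has no edge into A4. Fixed point.
Alice's attractor = {1, 3, 4, 5, 6}; Bob avoids the target exactly from the complement.

2, 7, 8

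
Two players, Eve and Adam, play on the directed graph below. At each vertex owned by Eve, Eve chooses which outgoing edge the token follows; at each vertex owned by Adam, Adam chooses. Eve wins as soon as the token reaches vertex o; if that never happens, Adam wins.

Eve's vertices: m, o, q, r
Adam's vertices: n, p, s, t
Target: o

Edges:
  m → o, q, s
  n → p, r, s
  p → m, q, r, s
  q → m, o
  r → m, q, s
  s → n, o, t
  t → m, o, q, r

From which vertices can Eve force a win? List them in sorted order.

m, o, q, r, t

A0 = {o}
A1: add {m, q} — m (Eve) has m→o; q (Eve) has q→o.
A2: add {r} — r (Eve) has r→m.
A3: add {t} — t (Adam): all of {m, o, q, r} already in.
A4 = A3; e.g. n (Adam) can still go to p. Fixed point.
Eve's winning region = {m, o, q, r, t}.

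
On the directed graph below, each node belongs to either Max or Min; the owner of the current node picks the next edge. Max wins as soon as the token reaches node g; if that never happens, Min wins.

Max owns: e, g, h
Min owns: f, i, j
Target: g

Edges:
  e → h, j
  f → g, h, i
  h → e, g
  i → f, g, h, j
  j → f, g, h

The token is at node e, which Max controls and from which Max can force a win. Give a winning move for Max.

h

A0 = {g}
A1: add {h} — h (Max) has h→g.
A2: add {e} — e (Max) has e→h.
A3 = A2; e.g. f (Min) can still go to i. Fixed point.
From e, successor h is in the attractor (rank 1); the other successor j is not.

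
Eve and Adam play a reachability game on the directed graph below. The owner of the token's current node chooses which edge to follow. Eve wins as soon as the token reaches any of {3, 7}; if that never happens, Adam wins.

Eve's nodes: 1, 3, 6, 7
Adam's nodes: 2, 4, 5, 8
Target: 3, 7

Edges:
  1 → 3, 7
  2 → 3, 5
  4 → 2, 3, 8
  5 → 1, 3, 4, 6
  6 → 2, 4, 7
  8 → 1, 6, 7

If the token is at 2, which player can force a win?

Adam

A0 = {3, 7}
A1: add {1, 6} — 1 (Eve) has 1→3; 6 (Eve) has 6→7.
A2: add {8} — 8 (Adam): all of {1, 6, 7} already in.
A3 = A2; e.g. 2 (Adam) can still go to 5. Fixed point.
2 never enters the attractor, so Adam can avoid the target forever.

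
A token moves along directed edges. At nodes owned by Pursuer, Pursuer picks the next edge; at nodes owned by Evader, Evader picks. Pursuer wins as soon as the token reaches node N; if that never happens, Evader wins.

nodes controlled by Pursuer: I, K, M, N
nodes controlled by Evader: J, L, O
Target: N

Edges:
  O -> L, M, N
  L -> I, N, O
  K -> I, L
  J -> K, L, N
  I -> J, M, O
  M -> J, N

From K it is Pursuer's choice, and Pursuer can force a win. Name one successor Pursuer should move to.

I

A0 = {N}
A1: add {M} — M (Pursuer) has M→N.
A2: add {I} — I (Pursuer) has I→M.
A3: add {K} — K (Pursuer) has K→I.
A4 = A3; e.g. J (Evader) can still go to L. Fixed point.
From K, successor I is in the attractor (rank 2); the other successor L is not.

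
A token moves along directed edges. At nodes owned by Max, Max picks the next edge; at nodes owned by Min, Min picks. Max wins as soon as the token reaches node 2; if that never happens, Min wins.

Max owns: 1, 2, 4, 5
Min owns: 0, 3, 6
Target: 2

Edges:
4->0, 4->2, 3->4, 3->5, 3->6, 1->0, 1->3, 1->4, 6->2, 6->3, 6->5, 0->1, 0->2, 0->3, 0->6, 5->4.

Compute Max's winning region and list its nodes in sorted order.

A0 = {2}
A1: add {4} — 4 (Max) has 4→2.
A2: add {1, 5} — 1 (Max) has 1→4; 5 (Max) has 5→4.
A3 = A2; e.g. 0 (Min) can still go to 3. Fixed point.
Max's winning region = {1, 2, 4, 5}.

1, 2, 4, 5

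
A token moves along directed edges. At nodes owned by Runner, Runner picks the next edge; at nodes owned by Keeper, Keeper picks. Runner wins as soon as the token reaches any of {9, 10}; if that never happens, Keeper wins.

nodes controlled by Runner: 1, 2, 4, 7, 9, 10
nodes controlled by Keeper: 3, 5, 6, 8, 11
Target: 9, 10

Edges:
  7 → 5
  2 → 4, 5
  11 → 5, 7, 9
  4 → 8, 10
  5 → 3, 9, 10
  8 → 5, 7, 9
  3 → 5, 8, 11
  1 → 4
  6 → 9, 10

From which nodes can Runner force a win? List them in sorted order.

1, 2, 4, 6, 9, 10

A0 = {9, 10}
A1: add {4, 6} — 4 (Runner) has 4→10; 6 (Keeper): all of {9, 10} already in.
A2: add {1, 2} — 1 (Runner) has 1→4; 2 (Runner) has 2→4.
A3 = A2; e.g. 3 (Keeper) can still go to 5. Fixed point.
Runner's winning region = {1, 2, 4, 6, 9, 10}.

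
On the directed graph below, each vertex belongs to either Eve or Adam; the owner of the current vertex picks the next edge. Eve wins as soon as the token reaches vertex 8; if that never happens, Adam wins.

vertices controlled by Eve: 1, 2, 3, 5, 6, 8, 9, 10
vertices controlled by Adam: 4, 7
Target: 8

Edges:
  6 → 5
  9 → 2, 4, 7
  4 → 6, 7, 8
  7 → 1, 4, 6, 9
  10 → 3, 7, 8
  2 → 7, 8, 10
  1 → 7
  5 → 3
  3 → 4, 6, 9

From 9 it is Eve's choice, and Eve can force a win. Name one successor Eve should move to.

A0 = {8}
A1: add {2, 10} — 2 (Eve) has 2→8; 10 (Eve) has 10→8.
A2: add {9} — 9 (Eve) has 9→2.
A3: add {3} — 3 (Eve) has 3→9.
A4: add {5} — 5 (Eve) has 5→3.
A5: add {6} — 6 (Eve) has 6→5.
A6 = A5; e.g. 1 (Eve) has no edge into A5. Fixed point.
From 9, successor 2 is in the attractor (rank 1); the other successors 4, 7 are not.

2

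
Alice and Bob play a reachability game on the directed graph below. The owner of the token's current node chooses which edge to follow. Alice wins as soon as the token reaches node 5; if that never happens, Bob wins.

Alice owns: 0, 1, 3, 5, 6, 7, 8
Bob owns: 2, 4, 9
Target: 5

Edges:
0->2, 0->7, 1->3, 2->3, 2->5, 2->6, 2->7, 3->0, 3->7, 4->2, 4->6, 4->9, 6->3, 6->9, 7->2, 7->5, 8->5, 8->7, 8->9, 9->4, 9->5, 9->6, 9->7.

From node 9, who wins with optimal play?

Bob

A0 = {5}
A1: add {7, 8} — 7 (Alice) has 7→5; 8 (Alice) has 8→5.
A2: add {0, 3} — 0 (Alice) has 0→7; 3 (Alice) has 3→7.
A3: add {1, 6} — 1 (Alice) has 1→3; 6 (Alice) has 6→3.
A4: add {2} — 2 (Bob): all of {3, 5, 6, 7} already in.
A5 = A4; e.g. 4 (Bob) can still go to 9. Fixed point.
9 never enters the attractor, so Bob can avoid the target forever.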